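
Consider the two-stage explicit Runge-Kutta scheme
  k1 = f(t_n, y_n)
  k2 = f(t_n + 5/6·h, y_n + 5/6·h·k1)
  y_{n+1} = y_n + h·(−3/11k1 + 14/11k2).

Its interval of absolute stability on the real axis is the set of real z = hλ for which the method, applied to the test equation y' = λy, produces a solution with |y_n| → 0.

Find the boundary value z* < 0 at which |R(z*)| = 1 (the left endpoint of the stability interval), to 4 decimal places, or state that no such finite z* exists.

z* = -0.9429.

Test eqn y'=λy, z=hλ:
  k1=λy_n ⇒ h·k1=z·y_n;  k2=λ(1+5/6z)y_n ⇒ h·k2=z(1+5/6z)y_n
  y_{n+1}/y_n = 1 − 3/11z + 14/11z(1+5/6z) = 1 + z + 35/33z²
  Hence R(z) = 1 + z + 35/33z².

Solve |R(x)|<1 on ℝ⁻.
x=-0.79: |R|=0.8719
R=1: x+35/33x²=0 ⇒ x=−33/35=-0.9429; min R=1−1/(4·35/33)=0.7643>−1
Confirm numerically:
  x=-0.828: |R|=0.89913 <1
  x=-0.813: |R|=0.88803 <1
  x=-0.731: |R|=0.83575 <1
  x=-1.398: |R|=1.67485 >1
  x=-1.129: |R|=1.22289 >1
  x=-1.105: |R|=1.19003 >1
Interval (-0.9429, 0).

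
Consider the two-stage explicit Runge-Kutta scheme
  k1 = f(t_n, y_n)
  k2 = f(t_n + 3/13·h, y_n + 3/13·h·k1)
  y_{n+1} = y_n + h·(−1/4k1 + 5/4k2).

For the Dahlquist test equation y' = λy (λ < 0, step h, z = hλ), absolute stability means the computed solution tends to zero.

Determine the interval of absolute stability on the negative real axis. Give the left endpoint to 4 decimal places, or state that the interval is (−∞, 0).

Set f=λy, z=hλ:
  k1=λy_n ⇒ h·k1=z·y_n;  k2=λ(1+3/13z)y_n ⇒ h·k2=z(1+3/13z)y_n
  y_{n+1}/y_n = 1 − 1/4z + 5/4z(1+3/13z) = 1 + z + 15/52z²
  so R(z) = 1 + z + 15/52z².

Solve |R(x)|<1 on ℝ⁻.
x=-0.36: |R|=0.6774
R=1: x+15/52x²=0 ⇒ x=−52/15=-3.4667; min R=1−1/(4·15/52)=0.1333>−1
Confirm numerically:
  x=-3.320: |R|=0.85954 <1
  x=-2.277: |R|=0.21859 <1
  x=-1.424: |R|=0.16094 <1
  x=-1.405: |R|=0.16443 <1
  x=-3.943: |R|=1.54178 >1
  x=-3.888: |R|=1.47254 >1
Stable set (-3.4667, 0).

(-3.4667, 0).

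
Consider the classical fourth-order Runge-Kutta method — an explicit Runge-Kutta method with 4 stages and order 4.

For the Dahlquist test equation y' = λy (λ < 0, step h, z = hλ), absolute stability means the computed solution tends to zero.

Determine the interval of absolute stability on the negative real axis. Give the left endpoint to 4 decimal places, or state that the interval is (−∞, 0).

Set f=λy, z=hλ:
  order 4, 4-stage ⇒ R(z)=1+z+z^2/2+z^3/6+z^4/24
  (e.g. R(-1.47)=0.27559, |R|=0.27559)

Boundary: |R(x)|=1, x<0.
x=-1.47: |R|=0.2756
|R(-2.59)|=0.7433 |R(-2.57)|=0.7210 |R(-1.81)|=0.2870
Bisect:
  x_lo=-3.5576 |R|=2.9407  x_hi=-0.2608 |R|=0.7704
  mid=-1.90923 |R|=0.30707 →hi
  mid=-2.73342 |R|=0.92457 →hi
  mid=-3.14552 |R|=1.69356 →lo
  mid=-2.93947 |R|=1.25845 →lo
  mid=-2.83645 |R|=1.07990 →lo
  mid=-2.78493 |R|=0.99946 →hi
  mid=-2.81069 |R|=1.03897 →lo
  mid=-2.79781 |R|=1.01904 →lo
  mid=-2.79137 |R|=1.00921 →lo
  mid=-2.78815 |R|=1.00432 →lo
  ...
  [-2.78534,-2.78514] ⇒ x*=-2.7853
So |R|<1 on (-2.7853, 0).

(-2.7853, 0).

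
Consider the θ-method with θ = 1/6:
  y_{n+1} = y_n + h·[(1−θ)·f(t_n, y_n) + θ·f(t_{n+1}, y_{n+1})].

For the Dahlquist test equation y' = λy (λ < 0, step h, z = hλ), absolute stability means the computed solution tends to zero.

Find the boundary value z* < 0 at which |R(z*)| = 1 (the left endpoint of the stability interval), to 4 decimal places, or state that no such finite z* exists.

Test eqn y'=λy, z=hλ:
  y_{n+1} = y_n + z·[5/6·y_n + 1/6·y_{n+1}] ⇒ (1 − 1/6z)y_{n+1} = (1 + 5/6z)y_n
  ⇒ R(z) = (1 + 5/6z)/(1 − 1/6z).

Solve |R(x)|<1 on ℝ⁻.
x=-0.48: |R|=0.5556
R=−1: 1+5/6x = −1+1/6x ⇒ -2/3x=2 ⇒ x=2/(-2/3)=-3.0000
Confirm numerically:
  x=-2.342: |R|=0.68449 <1
  x=-2.181: |R|=0.59956 <1
  x=-1.619: |R|=0.27497 <1
  x=-1.602: |R|=0.26440 <1
  x=-3.417: |R|=1.17713 >1
  x=-3.134: |R|=1.05868 >1
  x=-3.047: |R|=1.02078 >1
Stable set (-3.0000, 0).

z* = -3.0000.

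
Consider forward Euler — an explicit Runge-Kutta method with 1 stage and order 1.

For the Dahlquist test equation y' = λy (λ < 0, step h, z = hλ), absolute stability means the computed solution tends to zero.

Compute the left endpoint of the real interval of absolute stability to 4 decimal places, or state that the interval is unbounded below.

Test eqn y'=λy, z=hλ:
  order 1, 1-stage ⇒ R(z)=1+z
  (e.g. R(-1.56)=-0.56000, |R|=0.56000)

Solve |R(x)|<1 on ℝ⁻.
x=-1.56: |R|=0.5600
|R(-1.56)|=0.5600 |R(-1.34)|=0.3400 |R(-0.9)|=0.1000
Bisect:
  x_lo=-2.3775 |R|=1.3775  x_hi=-0.2244 |R|=0.7756
  mid=-1.30095 |R|=0.30095 →hi
  mid=-1.83920 |R|=0.83920 →hi
  mid=-2.10833 |R|=1.10833 →lo
  mid=-1.97377 |R|=0.97377 →hi
  mid=-2.04105 |R|=1.04105 →lo
  mid=-2.00741 |R|=1.00741 →lo
  mid=-1.99059 |R|=0.99059 →hi
  ...
  [-2.00005,-1.99992] ⇒ x*=-2.0000
Stable set (-2.0000, 0).

z* = -2.0000.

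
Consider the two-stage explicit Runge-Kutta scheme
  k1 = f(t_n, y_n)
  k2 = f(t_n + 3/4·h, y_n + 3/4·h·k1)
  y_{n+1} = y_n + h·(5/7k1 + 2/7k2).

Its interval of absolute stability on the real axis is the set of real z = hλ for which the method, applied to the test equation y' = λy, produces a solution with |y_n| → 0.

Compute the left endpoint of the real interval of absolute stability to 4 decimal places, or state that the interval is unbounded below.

On y'=λy, z=hλ:
  k1=λy_n ⇒ h·k1=z·y_n;  k2=λ(1+3/4z)y_n ⇒ h·k2=z(1+3/4z)y_n
  y_{n+1}/y_n = 1 + 5/7z + 2/7z(1+3/4z) = 1 + z + 3/14z²
  so R(z) = 1 + z + 3/14z².

Find x<0 with |R(x)|<1.
x=-0.77: |R|=0.3570
R=1: x+3/14x²=0 ⇒ x=−14/3=-4.6667; min R=1−1/(4·3/14)=-0.1667>−1
Confirm numerically:
  x=-3.057: |R|=0.05445 <1
  x=-2.982: |R|=0.07650 <1
  x=-2.199: |R|=0.16280 <1
  x=-4.936: |R|=1.28488 >1
  x=-4.847: |R|=1.18730 >1
Interval (-4.6667, 0).

z* = -4.6667.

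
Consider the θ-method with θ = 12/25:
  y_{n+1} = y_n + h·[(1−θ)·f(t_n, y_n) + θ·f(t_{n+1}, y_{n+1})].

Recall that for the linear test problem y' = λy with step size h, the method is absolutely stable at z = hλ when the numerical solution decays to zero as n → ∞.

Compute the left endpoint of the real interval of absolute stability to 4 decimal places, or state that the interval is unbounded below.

left endpoint -50.0000.

With y'=λy (z=hλ):
  y_{n+1} = y_n + z·[13/25·y_n + 12/25·y_{n+1}] ⇒ (1 − 12/25z)y_{n+1} = (1 + 13/25z)y_n
  R(z) = (1 + 13/25z)/(1 − 12/25z).

Need |R(x)|<1, x<0.
x=-1.06: |R|=0.2975
R=−1: 1+13/25x = −1+12/25x ⇒ -1/25x=2 ⇒ x=2/(-1/25)=-50.0000
Confirm numerically:
  x=-45.782: |R|=0.99266 <1
  x=-44.301: |R|=0.98976 <1
  x=-39.598: |R|=0.97920 <1
  x=-26.792: |R|=0.93302 <1
  x=-50.312: |R|=1.00050 >1
  x=-50.246: |R|=1.00039 >1
Interval (-50.0000, 0).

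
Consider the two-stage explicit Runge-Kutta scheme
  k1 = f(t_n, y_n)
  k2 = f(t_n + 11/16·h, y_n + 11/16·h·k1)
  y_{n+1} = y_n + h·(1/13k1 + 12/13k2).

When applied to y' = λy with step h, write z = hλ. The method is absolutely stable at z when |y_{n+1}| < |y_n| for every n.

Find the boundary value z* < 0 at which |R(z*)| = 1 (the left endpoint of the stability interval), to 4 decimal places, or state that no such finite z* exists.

z* = -1.5758.

Test eqn y'=λy, z=hλ:
  k1=λy_n ⇒ h·k1=z·y_n;  k2=λ(1+11/16z)y_n ⇒ h·k2=z(1+11/16z)y_n
  y_{n+1}/y_n = 1 + 1/13z + 12/13z(1+11/16z) = 1 + z + 33/52z²
  so R(z) = 1 + z + 33/52z².

Find x<0 with |R(x)|<1.
x=-1.45: |R|=0.8843
R=1: x+33/52x²=0 ⇒ x=−52/33=-1.5758; min R=1−1/(4·33/52)=0.6061>−1
Confirm numerically:
  x=-1.504: |R|=0.93151 <1
  x=-1.301: |R|=0.77315 <1
  x=-0.810: |R|=0.60637 <1
  x=-2.089: |R|=1.68041 >1
  x=-2.032: |R|=1.58834 >1
So |R|<1 on (-1.5758, 0).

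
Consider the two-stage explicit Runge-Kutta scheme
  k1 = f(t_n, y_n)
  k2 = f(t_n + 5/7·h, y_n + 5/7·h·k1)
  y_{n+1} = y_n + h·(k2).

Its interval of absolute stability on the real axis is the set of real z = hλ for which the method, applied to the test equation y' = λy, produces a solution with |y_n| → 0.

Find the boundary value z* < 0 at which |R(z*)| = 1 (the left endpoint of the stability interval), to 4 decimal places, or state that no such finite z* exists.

z* = -1.4000.

Set f=λy, z=hλ:
  k1=λy_n ⇒ h·k1=z·y_n;  k2=λ(1+5/7z)y_n ⇒ h·k2=z(1+5/7z)y_n
  y_{n+1}/y_n = 1 + z(1+5/7z) = 1 + z + 5/7z²
  Hence R(z) = 1 + z + 5/7z².

Find x<0 with |R(x)|<1.
x=-1.27: |R|=0.8821
R=1: x+5/7x²=0 ⇒ x=−7/5=-1.4000; min R=1−1/(4·5/7)=0.6500>−1
Confirm numerically:
  x=-1.095: |R|=0.76145 <1
  x=-0.921: |R|=0.68489 <1
  x=-0.613: |R|=0.65541 <1
  x=-1.899: |R|=1.67686 >1
  x=-1.880: |R|=1.64457 >1
  x=-1.502: |R|=1.10943 >1
So |R|<1 on (-1.4000, 0).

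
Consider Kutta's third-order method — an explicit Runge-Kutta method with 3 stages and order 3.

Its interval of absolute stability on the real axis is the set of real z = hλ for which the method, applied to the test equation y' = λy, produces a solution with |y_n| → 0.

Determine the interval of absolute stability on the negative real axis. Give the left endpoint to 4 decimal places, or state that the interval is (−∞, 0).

(-2.5127, 0).

With y'=λy (z=hλ):
  order 3, 3-stage ⇒ R(z)=1+z+z^2/2+z^3/6
  (e.g. R(-0.67)=0.50432, |R|=0.50432)

Need |R(x)|<1, x<0.
x=-0.67: |R|=0.5043
|R(-2.22)|=0.5793 |R(-1.84)|=0.1855 |R(-0.63)|=0.5268
Bisect:
  x_lo=-3.1270 |R|=2.3339  x_hi=-0.3664 |R|=0.6925
  mid=-1.74669 |R|=0.10940 →hi
  mid=-2.43683 |R|=0.87946 →hi
  mid=-2.78190 |R|=1.50058 →lo
  mid=-2.60936 |R|=1.16607 →lo
  mid=-2.52309 |R|=1.01710 →lo
  mid=-2.47996 |R|=0.94690 →hi
  mid=-2.50153 |R|=0.98165 →hi
  mid=-2.51231 |R|=0.99928 →hi
  mid=-2.51770 |R|=1.00817 →lo
  ...
  [-2.51282,-2.51265] ⇒ x*=-2.5127
So |R|<1 on (-2.5127, 0).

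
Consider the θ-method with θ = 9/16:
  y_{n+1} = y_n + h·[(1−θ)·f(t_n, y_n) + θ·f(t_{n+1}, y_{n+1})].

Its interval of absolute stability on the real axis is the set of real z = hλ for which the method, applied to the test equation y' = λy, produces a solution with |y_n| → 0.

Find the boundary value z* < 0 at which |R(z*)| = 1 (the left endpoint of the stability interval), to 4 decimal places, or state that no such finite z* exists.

(−∞, 0) — no finite endpoint.

On y'=λy, z=hλ:
  y_{n+1} = y_n + z·[7/16·y_n + 9/16·y_{n+1}] ⇒ (1 − 9/16z)y_{n+1} = (1 + 7/16z)y_n
  Hence R(z) = (1 + 7/16z)/(1 − 9/16z).

Find x<0 with |R(x)|<1.
x=-0.89: |R|=0.4069
x=-2: |R|=0.0588
x=-10: |R|=0.5094
x=-100: |R|=0.7467
θ=9/16≥1/2 ⇒ |1+7/16x|<|1−9/16x| ∀x<0 ⇒ stable on all of ℝ⁻.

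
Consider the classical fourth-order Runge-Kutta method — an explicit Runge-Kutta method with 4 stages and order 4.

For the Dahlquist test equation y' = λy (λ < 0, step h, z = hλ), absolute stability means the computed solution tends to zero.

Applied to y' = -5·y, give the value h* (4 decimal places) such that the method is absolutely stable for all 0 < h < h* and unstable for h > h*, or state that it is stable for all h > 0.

(-2.7853,0); λ=-5 ⇒ h* = 0.5571.

On y'=λy, z=hλ:
  order 4, 4-stage ⇒ R(z)=1+z+z^2/2+z^3/6+z^4/24
  (e.g. R(-0.44)=0.64416, |R|=0.64416)

Boundary: |R(x)|=1, x<0.
x=-0.44: |R|=0.6442
|R(-2.88)|=1.1524 |R(-1.67)|=0.2723 |R(-1.02)|=0.3684
Bisect:
  x_lo=-3.1787 |R|=1.7742  x_hi=-0.0837 |R|=0.9197
  mid=-1.63120 |R|=0.27082 →hi
  mid=-2.40494 |R|=0.56249 →hi
  mid=-2.79181 |R|=1.00987 →lo
  mid=-2.59837 |R|=0.75287 →hi
  mid=-2.69509 |R|=0.87231 →hi
  mid=-2.74345 |R|=0.93872 →hi
  mid=-2.76763 |R|=0.97369 →hi
  mid=-2.77972 |R|=0.99163 →hi
  mid=-2.78576 |R|=1.00071 →lo
  ...
  [-2.78539,-2.78520] ⇒ x*=-2.7853
Interval (-2.7853, 0).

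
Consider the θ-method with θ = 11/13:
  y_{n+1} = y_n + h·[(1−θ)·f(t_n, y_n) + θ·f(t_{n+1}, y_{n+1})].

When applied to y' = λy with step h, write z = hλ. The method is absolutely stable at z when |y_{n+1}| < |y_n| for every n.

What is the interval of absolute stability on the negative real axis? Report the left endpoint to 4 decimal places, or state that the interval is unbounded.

(−∞, 0) — no finite endpoint.

On y'=λy, z=hλ:
  y_{n+1} = y_n + z·[2/13·y_n + 11/13·y_{n+1}] ⇒ (1 − 11/13z)y_{n+1} = (1 + 2/13z)y_n
  Hence R(z) = (1 + 2/13z)/(1 − 11/13z).

Need |R(x)|<1, x<0.
x=-0.78: |R|=0.5301
x=-2: |R|=0.2571
x=-10: |R|=0.0569
x=-100: |R|=0.1680
θ=11/13≥1/2 ⇒ |1+2/13x|<|1−11/13x| ∀x<0 ⇒ interval (−∞,0).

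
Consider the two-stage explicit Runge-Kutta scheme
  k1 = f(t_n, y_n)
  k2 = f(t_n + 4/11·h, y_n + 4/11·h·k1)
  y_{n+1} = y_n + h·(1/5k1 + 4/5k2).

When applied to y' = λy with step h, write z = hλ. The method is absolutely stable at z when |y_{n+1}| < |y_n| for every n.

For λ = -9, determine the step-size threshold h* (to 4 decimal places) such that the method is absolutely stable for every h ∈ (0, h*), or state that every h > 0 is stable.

On y'=λy, z=hλ:
  k1=λy_n ⇒ h·k1=z·y_n;  k2=λ(1+4/11z)y_n ⇒ h·k2=z(1+4/11z)y_n
  y_{n+1}/y_n = 1 + 1/5z + 4/5z(1+4/11z) = 1 + z + 16/55z²
  ⇒ R(z) = 1 + z + 16/55z².

Solve |R(x)|<1 on ℝ⁻.
x=-1.3: |R|=0.1916
R=1: x+16/55x²=0 ⇒ x=−55/16=-3.4375; min R=1−1/(4·16/55)=0.1406>−1
Confirm numerically:
  x=-2.832: |R|=0.50116 <1
  x=-2.582: |R|=0.35741 <1
  x=-1.783: |R|=0.14183 <1
  x=-3.988: |R|=1.63866 >1
  x=-3.570: |R|=1.13761 >1
  x=-3.558: |R|=1.12472 >1
Interval (-3.4375, 0).

(-3.4375,0); λ=-9 ⇒ h* = (55/16)/9 = 0.3819.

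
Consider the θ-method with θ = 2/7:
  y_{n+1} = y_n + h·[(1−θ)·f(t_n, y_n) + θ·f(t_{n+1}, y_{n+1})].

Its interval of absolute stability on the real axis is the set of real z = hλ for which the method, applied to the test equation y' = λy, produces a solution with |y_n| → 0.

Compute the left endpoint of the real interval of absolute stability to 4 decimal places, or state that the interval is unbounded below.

left endpoint -4.6667.

With y'=λy (z=hλ):
  y_{n+1} = y_n + z·[5/7·y_n + 2/7·y_{n+1}] ⇒ (1 − 2/7z)y_{n+1} = (1 + 5/7z)y_n
  ⇒ R(z) = (1 + 5/7z)/(1 − 2/7z).

Find x<0 with |R(x)|<1.
x=-0.72: |R|=0.4028
R=−1: 1+5/7x = −1+2/7x ⇒ -3/7x=2 ⇒ x=2/(-3/7)=-4.6667
Confirm numerically:
  x=-4.375: |R|=0.94444 <1
  x=-4.310: |R|=0.93150 <1
  x=-4.123: |R|=0.89302 <1
  x=-2.084: |R|=0.30623 <1
  x=-5.165: |R|=1.08627 >1
  x=-5.106: |R|=1.07657 >1
  x=-5.021: |R|=1.06238 >1
So |R|<1 on (-4.6667, 0).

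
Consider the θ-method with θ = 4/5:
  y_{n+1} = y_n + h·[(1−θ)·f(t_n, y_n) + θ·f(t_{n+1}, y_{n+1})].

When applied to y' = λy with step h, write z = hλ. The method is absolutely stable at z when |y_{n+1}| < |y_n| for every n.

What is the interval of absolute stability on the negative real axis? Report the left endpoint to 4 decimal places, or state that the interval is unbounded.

On y'=λy, z=hλ:
  y_{n+1} = y_n + z·[1/5·y_n + 4/5·y_{n+1}] ⇒ (1 − 4/5z)y_{n+1} = (1 + 1/5z)y_n
  so R(z) = (1 + 1/5z)/(1 − 4/5z).

Solve |R(x)|<1 on ℝ⁻.
x=-1.68: |R|=0.2833
x=-2: |R|=0.2308
x=-10: |R|=0.1111
x=-100: |R|=0.2346
θ=4/5≥1/2 ⇒ |1+1/5x|<|1−4/5x| ∀x<0 ⇒ interval (−∞,0).

unbounded; (−∞, 0).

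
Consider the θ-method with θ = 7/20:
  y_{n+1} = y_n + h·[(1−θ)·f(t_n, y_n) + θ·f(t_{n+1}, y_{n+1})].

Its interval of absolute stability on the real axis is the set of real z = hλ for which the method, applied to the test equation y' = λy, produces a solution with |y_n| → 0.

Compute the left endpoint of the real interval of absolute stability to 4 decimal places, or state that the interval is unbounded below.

z* = -6.6667.

With y'=λy (z=hλ):
  y_{n+1} = y_n + z·[13/20·y_n + 7/20·y_{n+1}] ⇒ (1 − 7/20z)y_{n+1} = (1 + 13/20z)y_n
  Hence R(z) = (1 + 13/20z)/(1 − 7/20z).

Solve |R(x)|<1 on ℝ⁻.
x=-1.65: |R|=0.0460
R=−1: 1+13/20x = −1+7/20x ⇒ -3/10x=2 ⇒ x=2/(-3/10)=-6.6667
Confirm numerically:
  x=-6.631: |R|=0.99678 <1
  x=-5.001: |R|=0.81831 <1
  x=-4.802: |R|=0.79132 <1
  x=-7.183: |R|=1.04408 >1
  x=-6.872: |R|=1.01809 >1
So |R|<1 on (-6.6667, 0).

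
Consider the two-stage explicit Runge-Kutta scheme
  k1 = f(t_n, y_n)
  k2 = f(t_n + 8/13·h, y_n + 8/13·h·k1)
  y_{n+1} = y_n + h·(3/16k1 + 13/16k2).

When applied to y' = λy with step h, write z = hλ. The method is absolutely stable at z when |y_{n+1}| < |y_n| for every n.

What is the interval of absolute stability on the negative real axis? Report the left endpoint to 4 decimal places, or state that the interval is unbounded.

(-2.0000, 0).

Set f=λy, z=hλ:
  k1=λy_n ⇒ h·k1=z·y_n;  k2=λ(1+8/13z)y_n ⇒ h·k2=z(1+8/13z)y_n
  y_{n+1}/y_n = 1 + 3/16z + 13/16z(1+8/13z) = 1 + z + 1/2z²
  Hence R(z) = 1 + z + 1/2z².

Boundary: |R(x)|=1, x<0.
x=-0.37: |R|=0.6985
R=1: x+1/2x²=0 ⇒ x=−2=-2.0000; min R=1−1/(4·1/2)=0.5000>−1
Confirm numerically:
  x=-1.919: |R|=0.92228 <1
  x=-1.388: |R|=0.57527 <1
  x=-1.310: |R|=0.54805 <1
  x=-1.150: |R|=0.51125 <1
  x=-2.572: |R|=1.73559 >1
  x=-2.404: |R|=1.48561 >1
  x=-2.068: |R|=1.07031 >1
So |R|<1 on (-2.0000, 0).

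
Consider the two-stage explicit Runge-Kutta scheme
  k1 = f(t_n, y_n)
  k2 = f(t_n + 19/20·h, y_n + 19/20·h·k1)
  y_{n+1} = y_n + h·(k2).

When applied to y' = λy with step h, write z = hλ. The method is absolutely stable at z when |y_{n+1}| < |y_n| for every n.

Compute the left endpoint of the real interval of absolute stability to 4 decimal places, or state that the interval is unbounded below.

z* = -1.0526.

Set f=λy, z=hλ:
  k1=λy_n ⇒ h·k1=z·y_n;  k2=λ(1+19/20z)y_n ⇒ h·k2=z(1+19/20z)y_n
  y_{n+1}/y_n = 1 + z(1+19/20z) = 1 + z + 19/20z²
  R(z) = 1 + z + 19/20z².

Boundary: |R(x)|=1, x<0.
x=-1.14: |R|=1.0946
R=1: x+19/20x²=0 ⇒ x=−20/19=-1.0526; min R=1−1/(4·19/20)=0.7368>−1
Confirm numerically:
  x=-0.722: |R|=0.77322 <1
  x=-0.685: |R|=0.76076 <1
  x=-0.602: |R|=0.74228 <1
  x=-0.601: |R|=0.74214 <1
  x=-1.645: |R|=1.92572 >1
  x=-1.510: |R|=1.65609 >1
  x=-1.278: |R|=1.27362 >1
Stable set (-1.0526, 0).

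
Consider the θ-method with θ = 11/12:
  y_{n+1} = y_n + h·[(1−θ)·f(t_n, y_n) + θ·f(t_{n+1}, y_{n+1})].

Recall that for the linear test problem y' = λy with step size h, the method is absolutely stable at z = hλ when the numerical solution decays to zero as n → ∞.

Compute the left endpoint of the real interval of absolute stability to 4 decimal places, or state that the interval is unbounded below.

interval (−∞, 0).

With y'=λy (z=hλ):
  y_{n+1} = y_n + z·[1/12·y_n + 11/12·y_{n+1}] ⇒ (1 − 11/12z)y_{n+1} = (1 + 1/12z)y_n
  ⇒ R(z) = (1 + 1/12z)/(1 − 11/12z).

Find x<0 with |R(x)|<1.
x=-0.56: |R|=0.6300
x=-2: |R|=0.2941
x=-10: |R|=0.0164
x=-100: |R|=0.0791
θ=11/12≥1/2 ⇒ |1+1/12x|<|1−11/12x| ∀x<0 ⇒ interval (−∞,0).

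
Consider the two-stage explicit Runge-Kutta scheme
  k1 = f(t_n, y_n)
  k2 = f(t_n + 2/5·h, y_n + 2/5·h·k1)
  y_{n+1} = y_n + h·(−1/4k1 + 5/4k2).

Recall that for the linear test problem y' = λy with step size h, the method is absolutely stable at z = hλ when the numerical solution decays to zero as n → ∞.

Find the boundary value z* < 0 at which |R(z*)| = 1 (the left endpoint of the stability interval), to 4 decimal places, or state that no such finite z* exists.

left endpoint -2.0000.

Set f=λy, z=hλ:
  k1=λy_n ⇒ h·k1=z·y_n;  k2=λ(1+2/5z)y_n ⇒ h·k2=z(1+2/5z)y_n
  y_{n+1}/y_n = 1 − 1/4z + 5/4z(1+2/5z) = 1 + z + 1/2z²
  so R(z) = 1 + z + 1/2z².

Solve |R(x)|<1 on ℝ⁻.
x=-0.92: |R|=0.5032
R=1: x+1/2x²=0 ⇒ x=−2=-2.0000; min R=1−1/(4·1/2)=0.5000>−1
Confirm numerically:
  x=-1.828: |R|=0.84279 <1
  x=-1.577: |R|=0.66646 <1
  x=-1.533: |R|=0.64204 <1
  x=-1.334: |R|=0.55578 <1
  x=-2.356: |R|=1.41937 >1
  x=-2.244: |R|=1.27377 >1
Stable set (-2.0000, 0).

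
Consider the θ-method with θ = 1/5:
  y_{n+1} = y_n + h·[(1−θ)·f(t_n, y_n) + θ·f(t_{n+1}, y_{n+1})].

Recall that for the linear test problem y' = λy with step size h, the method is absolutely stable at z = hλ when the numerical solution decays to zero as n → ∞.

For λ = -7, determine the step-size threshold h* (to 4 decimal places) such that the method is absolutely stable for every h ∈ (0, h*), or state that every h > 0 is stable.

On y'=λy, z=hλ:
  y_{n+1} = y_n + z·[4/5·y_n + 1/5·y_{n+1}] ⇒ (1 − 1/5z)y_{n+1} = (1 + 4/5z)y_n
  so R(z) = (1 + 4/5z)/(1 − 1/5z).

Need |R(x)|<1, x<0.
x=-1.18: |R|=0.0453
R=−1: 1+4/5x = −1+1/5x ⇒ -3/5x=2 ⇒ x=2/(-3/5)=-3.3333
Confirm numerically:
  x=-3.251: |R|=0.97006 <1
  x=-2.587: |R|=0.70489 <1
  x=-1.818: |R|=0.33324 <1
  x=-1.719: |R|=0.27921 <1
  x=-3.690: |R|=1.12313 >1
  x=-3.484: |R|=1.05328 >1
Interval (-3.3333, 0).

(-3.3333,0); λ=-7 ⇒ h* = (10/3)/7 = 0.4762.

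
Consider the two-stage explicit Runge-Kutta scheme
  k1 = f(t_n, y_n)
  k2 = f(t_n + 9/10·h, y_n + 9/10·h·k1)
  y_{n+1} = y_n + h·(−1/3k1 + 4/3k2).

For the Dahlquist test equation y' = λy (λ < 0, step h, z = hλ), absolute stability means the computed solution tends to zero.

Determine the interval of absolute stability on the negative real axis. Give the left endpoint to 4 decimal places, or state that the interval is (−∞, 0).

On y'=λy, z=hλ:
  k1=λy_n ⇒ h·k1=z·y_n;  k2=λ(1+9/10z)y_n ⇒ h·k2=z(1+9/10z)y_n
  y_{n+1}/y_n = 1 − 1/3z + 4/3z(1+9/10z) = 1 + z + 6/5z²
  Hence R(z) = 1 + z + 6/5z².

Find x<0 with |R(x)|<1.
x=-1.79: |R|=3.0549
R=1: x+6/5x²=0 ⇒ x=−5/6=-0.8333; min R=1−1/(4·6/5)=0.7917>−1
Confirm numerically:
  x=-0.615: |R|=0.83887 <1
  x=-0.572: |R|=0.82062 <1
  x=-0.419: |R|=0.79167 <1
  x=-0.354: |R|=0.79638 <1
  x=-1.331: |R|=1.79487 >1
  x=-1.091: |R|=1.33734 >1
Stable set (-0.8333, 0).

z∈(-0.8333,0).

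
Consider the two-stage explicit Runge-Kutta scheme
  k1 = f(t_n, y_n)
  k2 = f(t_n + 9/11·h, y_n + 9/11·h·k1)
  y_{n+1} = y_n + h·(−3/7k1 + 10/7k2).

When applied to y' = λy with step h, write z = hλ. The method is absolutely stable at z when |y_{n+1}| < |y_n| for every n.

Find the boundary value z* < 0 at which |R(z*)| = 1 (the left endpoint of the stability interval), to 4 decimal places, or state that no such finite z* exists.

left endpoint -0.8556.

On y'=λy, z=hλ:
  k1=λy_n ⇒ h·k1=z·y_n;  k2=λ(1+9/11z)y_n ⇒ h·k2=z(1+9/11z)y_n
  y_{n+1}/y_n = 1 − 3/7z + 10/7z(1+9/11z) = 1 + z + 90/77z²
  R(z) = 1 + z + 90/77z².

Boundary: |R(x)|=1, x<0.
x=-0.6: |R|=0.8208
R=1: x+90/77x²=0 ⇒ x=−77/90=-0.8556; min R=1−1/(4·90/77)=0.7861>−1
Confirm numerically:
  x=-0.679: |R|=0.85988 <1
  x=-0.627: |R|=0.83250 <1
  x=-0.571: |R|=0.81009 <1
  x=-1.080: |R|=1.28332 >1
  x=-1.072: |R|=1.27120 >1
  x=-0.909: |R|=1.05678 >1
So |R|<1 on (-0.8556, 0).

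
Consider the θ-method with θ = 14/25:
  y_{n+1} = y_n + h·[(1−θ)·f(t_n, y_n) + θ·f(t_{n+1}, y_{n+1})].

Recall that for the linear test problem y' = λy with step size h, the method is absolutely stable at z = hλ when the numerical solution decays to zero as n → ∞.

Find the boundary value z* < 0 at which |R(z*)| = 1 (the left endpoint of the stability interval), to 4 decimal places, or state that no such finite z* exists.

Test eqn y'=λy, z=hλ:
  y_{n+1} = y_n + z·[11/25·y_n + 14/25·y_{n+1}] ⇒ (1 − 14/25z)y_{n+1} = (1 + 11/25z)y_n
  so R(z) = (1 + 11/25z)/(1 − 14/25z).

Boundary: |R(x)|=1, x<0.
x=-1.66: |R|=0.1397
x=-2: |R|=0.0566
x=-10: |R|=0.5152
x=-100: |R|=0.7544
θ=14/25≥1/2 ⇒ |1+11/25x|<|1−14/25x| ∀x<0 ⇒ unbounded interval.

interval (−∞, 0).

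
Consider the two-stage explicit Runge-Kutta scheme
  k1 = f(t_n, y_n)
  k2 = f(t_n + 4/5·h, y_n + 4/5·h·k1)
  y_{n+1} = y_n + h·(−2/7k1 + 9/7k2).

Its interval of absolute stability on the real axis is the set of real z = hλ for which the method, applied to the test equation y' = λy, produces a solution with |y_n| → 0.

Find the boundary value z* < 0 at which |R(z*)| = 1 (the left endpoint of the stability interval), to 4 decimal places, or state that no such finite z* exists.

With y'=λy (z=hλ):
  k1=λy_n ⇒ h·k1=z·y_n;  k2=λ(1+4/5z)y_n ⇒ h·k2=z(1+4/5z)y_n
  y_{n+1}/y_n = 1 − 2/7z + 9/7z(1+4/5z) = 1 + z + 36/35z²
  so R(z) = 1 + z + 36/35z².

Need |R(x)|<1, x<0.
x=-1.49: |R|=1.7935
R=1: x+36/35x²=0 ⇒ x=−35/36=-0.9722; min R=1−1/(4·36/35)=0.7569>−1
Confirm numerically:
  x=-0.793: |R|=0.85382 <1
  x=-0.580: |R|=0.76601 <1
  x=-0.497: |R|=0.75707 <1
  x=-1.548: |R|=1.91677 >1
  x=-1.375: |R|=1.56964 >1
Interval (-0.9722, 0).

left endpoint -0.9722.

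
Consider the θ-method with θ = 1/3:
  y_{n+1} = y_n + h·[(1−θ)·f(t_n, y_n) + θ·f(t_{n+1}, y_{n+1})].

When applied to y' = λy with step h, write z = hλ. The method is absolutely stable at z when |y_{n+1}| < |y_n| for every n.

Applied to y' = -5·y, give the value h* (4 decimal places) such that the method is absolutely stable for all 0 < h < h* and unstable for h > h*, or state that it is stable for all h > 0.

(-6.0000,0); λ=-5 ⇒ h* = (6)/5 = 1.2000.

With y'=λy (z=hλ):
  y_{n+1} = y_n + z·[2/3·y_n + 1/3·y_{n+1}] ⇒ (1 − 1/3z)y_{n+1} = (1 + 2/3z)y_n
  Hence R(z) = (1 + 2/3z)/(1 − 1/3z).

Need |R(x)|<1, x<0.
x=-1.44: |R|=0.0270
R=−1: 1+2/3x = −1+1/3x ⇒ -1/3x=2 ⇒ x=2/(-1/3)=-6.0000
Confirm numerically:
  x=-4.986: |R|=0.87303 <1
  x=-3.828: |R|=0.68190 <1
  x=-2.684: |R|=0.41661 <1
  x=-6.275: |R|=1.02965 >1
  x=-6.252: |R|=1.02724 >1
  x=-6.123: |R|=1.01348 >1
Stable set (-6.0000, 0).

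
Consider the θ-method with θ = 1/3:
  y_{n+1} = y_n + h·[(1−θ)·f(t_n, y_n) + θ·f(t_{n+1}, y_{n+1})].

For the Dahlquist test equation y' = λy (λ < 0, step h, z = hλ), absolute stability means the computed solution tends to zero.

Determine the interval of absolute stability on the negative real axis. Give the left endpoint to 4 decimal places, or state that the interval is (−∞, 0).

With y'=λy (z=hλ):
  y_{n+1} = y_n + z·[2/3·y_n + 1/3·y_{n+1}] ⇒ (1 − 1/3z)y_{n+1} = (1 + 2/3z)y_n
  ⇒ R(z) = (1 + 2/3z)/(1 − 1/3z).

Solve |R(x)|<1 on ℝ⁻.
x=-1.42: |R|=0.0362
R=−1: 1+2/3x = −1+1/3x ⇒ -1/3x=2 ⇒ x=2/(-1/3)=-6.0000
Confirm numerically:
  x=-4.951: |R|=0.86807 <1
  x=-4.182: |R|=0.74687 <1
  x=-3.409: |R|=0.59572 <1
  x=-3.082: |R|=0.52022 <1
  x=-6.401: |R|=1.04266 >1
  x=-6.153: |R|=1.01672 >1
Interval (-6.0000, 0).

(-6.0000, 0).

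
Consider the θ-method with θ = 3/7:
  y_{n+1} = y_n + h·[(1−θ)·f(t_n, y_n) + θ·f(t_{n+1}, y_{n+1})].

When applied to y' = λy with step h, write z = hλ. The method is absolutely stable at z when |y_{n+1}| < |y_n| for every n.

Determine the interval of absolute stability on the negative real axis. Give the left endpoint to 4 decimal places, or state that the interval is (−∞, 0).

With y'=λy (z=hλ):
  y_{n+1} = y_n + z·[4/7·y_n + 3/7·y_{n+1}] ⇒ (1 − 3/7z)y_{n+1} = (1 + 4/7z)y_n
  Hence R(z) = (1 + 4/7z)/(1 − 3/7z).

Solve |R(x)|<1 on ℝ⁻.
x=-0.99: |R|=0.3049
R=−1: 1+4/7x = −1+3/7x ⇒ -1/7x=2 ⇒ x=2/(-1/7)=-14.0000
Confirm numerically:
  x=-13.739: |R|=0.99459 <1
  x=-12.967: |R|=0.97750 <1
  x=-7.197: |R|=0.76206 <1
  x=-5.913: |R|=0.67311 <1
  x=-14.530: |R|=1.01048 >1
  x=-14.080: |R|=1.00162 >1
Interval (-14.0000, 0).

z∈(-14.0000,0).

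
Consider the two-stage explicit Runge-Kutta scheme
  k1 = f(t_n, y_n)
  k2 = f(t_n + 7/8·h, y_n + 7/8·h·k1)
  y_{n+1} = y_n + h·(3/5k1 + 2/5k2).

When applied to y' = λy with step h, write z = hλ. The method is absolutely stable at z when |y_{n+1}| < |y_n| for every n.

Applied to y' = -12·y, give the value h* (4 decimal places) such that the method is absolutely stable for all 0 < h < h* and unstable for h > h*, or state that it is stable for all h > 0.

With y'=λy (z=hλ):
  k1=λy_n ⇒ h·k1=z·y_n;  k2=λ(1+7/8z)y_n ⇒ h·k2=z(1+7/8z)y_n
  y_{n+1}/y_n = 1 + 3/5z + 2/5z(1+7/8z) = 1 + z + 7/20z²
  so R(z) = 1 + z + 7/20z².

Find x<0 with |R(x)|<1.
x=-0.82: |R|=0.4153
R=1: x+7/20x²=0 ⇒ x=−20/7=-2.8571; min R=1−1/(4·7/20)=0.2857>−1
Confirm numerically:
  x=-2.448: |R|=0.64945 <1
  x=-1.539: |R|=0.28998 <1
  x=-1.478: |R|=0.28657 <1
  x=-3.265: |R|=1.46608 >1
  x=-3.219: |R|=1.40769 >1
  x=-3.029: |R|=1.18219 >1
Interval (-2.8571, 0).

(-2.8571,0); λ=-12 ⇒ h* = (20/7)/12 = 0.2381.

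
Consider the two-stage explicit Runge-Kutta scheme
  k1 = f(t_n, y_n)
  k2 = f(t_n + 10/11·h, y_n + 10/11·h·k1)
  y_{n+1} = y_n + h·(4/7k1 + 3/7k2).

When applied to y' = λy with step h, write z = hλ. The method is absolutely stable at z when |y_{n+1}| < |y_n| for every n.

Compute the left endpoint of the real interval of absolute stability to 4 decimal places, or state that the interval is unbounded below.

z* = -2.5667.

With y'=λy (z=hλ):
  k1=λy_n ⇒ h·k1=z·y_n;  k2=λ(1+10/11z)y_n ⇒ h·k2=z(1+10/11z)y_n
  y_{n+1}/y_n = 1 + 4/7z + 3/7z(1+10/11z) = 1 + z + 30/77z²
  R(z) = 1 + z + 30/77z².

Boundary: |R(x)|=1, x<0.
x=-1.48: |R|=0.3734
R=1: x+30/77x²=0 ⇒ x=−77/30=-2.5667; min R=1−1/(4·30/77)=0.3583>−1
Confirm numerically:
  x=-2.305: |R|=0.76501 <1
  x=-2.139: |R|=0.64359 <1
  x=-1.660: |R|=0.41361 <1
  x=-1.093: |R|=0.37245 <1
  x=-3.157: |R|=1.72611 >1
  x=-2.911: |R|=1.39053 >1
  x=-2.672: |R|=1.10966 >1
So |R|<1 on (-2.5667, 0).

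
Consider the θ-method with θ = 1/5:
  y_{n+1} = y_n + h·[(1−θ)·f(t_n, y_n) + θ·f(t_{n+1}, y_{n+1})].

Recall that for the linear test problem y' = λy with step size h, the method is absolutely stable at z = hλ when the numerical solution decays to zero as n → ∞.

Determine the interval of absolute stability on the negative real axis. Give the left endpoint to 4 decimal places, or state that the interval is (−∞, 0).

z∈(-3.3333,0).

Test eqn y'=λy, z=hλ:
  y_{n+1} = y_n + z·[4/5·y_n + 1/5·y_{n+1}] ⇒ (1 − 1/5z)y_{n+1} = (1 + 4/5z)y_n
  Hence R(z) = (1 + 4/5z)/(1 − 1/5z).

Solve |R(x)|<1 on ℝ⁻.
x=-0.97: |R|=0.1876
R=−1: 1+4/5x = −1+1/5x ⇒ -3/5x=2 ⇒ x=2/(-3/5)=-3.3333
Confirm numerically:
  x=-3.256: |R|=0.97190 <1
  x=-3.000: |R|=0.87500 <1
  x=-2.574: |R|=0.69923 <1
  x=-2.201: |R|=0.52826 <1
  x=-3.826: |R|=1.16746 >1
  x=-3.533: |R|=1.07020 >1
So |R|<1 on (-3.3333, 0).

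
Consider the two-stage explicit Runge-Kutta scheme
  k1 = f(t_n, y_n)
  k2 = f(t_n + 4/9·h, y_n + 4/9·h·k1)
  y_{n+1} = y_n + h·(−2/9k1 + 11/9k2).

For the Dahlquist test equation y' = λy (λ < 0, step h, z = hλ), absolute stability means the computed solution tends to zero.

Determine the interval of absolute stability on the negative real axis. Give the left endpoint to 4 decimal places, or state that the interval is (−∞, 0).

Test eqn y'=λy, z=hλ:
  k1=λy_n ⇒ h·k1=z·y_n;  k2=λ(1+4/9z)y_n ⇒ h·k2=z(1+4/9z)y_n
  y_{n+1}/y_n = 1 − 2/9z + 11/9z(1+4/9z) = 1 + z + 44/81z²
  R(z) = 1 + z + 44/81z².

Boundary: |R(x)|=1, x<0.
x=-0.78: |R|=0.5505
R=1: x+44/81x²=0 ⇒ x=−81/44=-1.8409; min R=1−1/(4·44/81)=0.5398>−1
Confirm numerically:
  x=-1.339: |R|=0.63493 <1
  x=-1.235: |R|=0.59352 <1
  x=-0.908: |R|=0.53986 <1
  x=-0.890: |R|=0.54028 <1
  x=-2.322: |R|=1.60682 >1
  x=-2.197: |R|=1.42497 >1
  x=-2.088: |R|=1.28026 >1
So |R|<1 on (-1.8409, 0).

(-1.8409, 0).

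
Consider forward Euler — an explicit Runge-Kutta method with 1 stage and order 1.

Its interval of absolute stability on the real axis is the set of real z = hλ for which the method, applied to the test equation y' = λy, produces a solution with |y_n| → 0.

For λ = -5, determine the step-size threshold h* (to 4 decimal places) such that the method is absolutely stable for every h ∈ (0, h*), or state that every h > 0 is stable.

On y'=λy, z=hλ:
  order 1, 1-stage ⇒ R(z)=1+z
  (e.g. R(-0.59)=0.41000, |R|=0.41000)

Solve |R(x)|<1 on ℝ⁻.
x=-0.59: |R|=0.4100
|R(-2.03)|=1.0300 |R(-1.39)|=0.3900 |R(-0.61)|=0.3900
Bisect:
  x_lo=-2.5190 |R|=1.5190  x_hi=-0.3873 |R|=0.6127
  mid=-1.45316 |R|=0.45316 →hi
  mid=-1.98607 |R|=0.98607 →hi
  mid=-2.25252 |R|=1.25252 →lo
  mid=-2.11930 |R|=1.11930 →lo
  mid=-2.05268 |R|=1.05268 →lo
  mid=-2.01938 |R|=1.01938 →lo
  mid=-2.00272 |R|=1.00272 →lo
  mid=-1.99440 |R|=0.99440 →hi
  ...
  [-2.00012,-1.99999] ⇒ x*=-2.0000
Stable set (-2.0000, 0).

(-2.0000,0); λ=-5 ⇒ h* = 0.4000.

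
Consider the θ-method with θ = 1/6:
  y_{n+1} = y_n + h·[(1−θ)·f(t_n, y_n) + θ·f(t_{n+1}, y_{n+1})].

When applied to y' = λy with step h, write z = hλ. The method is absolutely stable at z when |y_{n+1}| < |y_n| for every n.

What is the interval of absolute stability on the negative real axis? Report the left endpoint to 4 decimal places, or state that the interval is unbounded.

(-3.0000, 0).

On y'=λy, z=hλ:
  y_{n+1} = y_n + z·[5/6·y_n + 1/6·y_{n+1}] ⇒ (1 − 1/6z)y_{n+1} = (1 + 5/6z)y_n
  ⇒ R(z) = (1 + 5/6z)/(1 − 1/6z).

Boundary: |R(x)|=1, x<0.
x=-1.24: |R|=0.0276
R=−1: 1+5/6x = −1+1/6x ⇒ -2/3x=2 ⇒ x=2/(-2/3)=-3.0000
Confirm numerically:
  x=-2.945: |R|=0.97541 <1
  x=-2.207: |R|=0.61350 <1
  x=-2.060: |R|=0.53350 <1
  x=-3.575: |R|=1.24021 >1
  x=-3.409: |R|=1.17388 >1
  x=-3.062: |R|=1.02737 >1
Interval (-3.0000, 0).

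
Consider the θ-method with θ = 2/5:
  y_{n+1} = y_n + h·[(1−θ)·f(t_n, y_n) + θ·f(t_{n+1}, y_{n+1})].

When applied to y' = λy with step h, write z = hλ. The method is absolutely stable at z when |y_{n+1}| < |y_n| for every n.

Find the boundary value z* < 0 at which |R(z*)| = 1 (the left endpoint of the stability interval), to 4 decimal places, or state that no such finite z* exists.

left endpoint -10.0000.

Test eqn y'=λy, z=hλ:
  y_{n+1} = y_n + z·[3/5·y_n + 2/5·y_{n+1}] ⇒ (1 − 2/5z)y_{n+1} = (1 + 3/5z)y_n
  so R(z) = (1 + 3/5z)/(1 − 2/5z).

Find x<0 with |R(x)|<1.
x=-1.16: |R|=0.2077
R=−1: 1+3/5x = −1+2/5x ⇒ -1/5x=2 ⇒ x=2/(-1/5)=-10.0000
Confirm numerically:
  x=-9.851: |R|=0.99397 <1
  x=-9.685: |R|=0.98707 <1
  x=-6.589: |R|=0.81236 <1
  x=-4.526: |R|=0.61045 <1
  x=-10.564: |R|=1.02159 >1
  x=-10.425: |R|=1.01644 >1
  x=-10.138: |R|=1.00546 >1
Stable set (-10.0000, 0).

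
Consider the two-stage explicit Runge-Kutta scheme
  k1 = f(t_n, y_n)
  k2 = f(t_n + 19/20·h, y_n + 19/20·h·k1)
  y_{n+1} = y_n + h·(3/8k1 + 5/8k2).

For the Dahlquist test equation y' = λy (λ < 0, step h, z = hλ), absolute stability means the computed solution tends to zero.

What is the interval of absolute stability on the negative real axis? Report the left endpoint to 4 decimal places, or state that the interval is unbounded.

(-1.6842, 0).

Test eqn y'=λy, z=hλ:
  k1=λy_n ⇒ h·k1=z·y_n;  k2=λ(1+19/20z)y_n ⇒ h·k2=z(1+19/20z)y_n
  y_{n+1}/y_n = 1 + 3/8z + 5/8z(1+19/20z) = 1 + z + 19/32z²
  ⇒ R(z) = 1 + z + 19/32z².

Need |R(x)|<1, x<0.
x=-1.23: |R|=0.6683
R=1: x+19/32x²=0 ⇒ x=−32/19=-1.6842; min R=1−1/(4·19/32)=0.5789>−1
Confirm numerically:
  x=-1.532: |R|=0.86155 <1
  x=-1.496: |R|=0.83282 <1
  x=-1.411: |R|=0.77111 <1
  x=-2.144: |R|=1.58531 >1
  x=-1.879: |R|=1.21732 >1
  x=-1.831: |R|=1.15958 >1
Stable set (-1.6842, 0).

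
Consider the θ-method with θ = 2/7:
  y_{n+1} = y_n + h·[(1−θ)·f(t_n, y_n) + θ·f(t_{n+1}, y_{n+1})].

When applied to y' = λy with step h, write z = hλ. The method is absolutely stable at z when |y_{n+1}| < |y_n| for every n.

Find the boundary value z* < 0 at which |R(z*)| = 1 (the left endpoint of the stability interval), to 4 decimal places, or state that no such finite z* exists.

With y'=λy (z=hλ):
  y_{n+1} = y_n + z·[5/7·y_n + 2/7·y_{n+1}] ⇒ (1 − 2/7z)y_{n+1} = (1 + 5/7z)y_n
  so R(z) = (1 + 5/7z)/(1 − 2/7z).

Find x<0 with |R(x)|<1.
x=-1.76: |R|=0.1711
R=−1: 1+5/7x = −1+2/7x ⇒ -3/7x=2 ⇒ x=2/(-3/7)=-4.6667
Confirm numerically:
  x=-3.412: |R|=0.72772 <1
  x=-2.935: |R|=0.59635 <1
  x=-2.098: |R|=0.31172 <1
  x=-2.019: |R|=0.28039 <1
  x=-5.123: |R|=1.07938 >1
  x=-4.966: |R|=1.05304 >1
  x=-4.833: |R|=1.02994 >1
Stable set (-4.6667, 0).

left endpoint -4.6667.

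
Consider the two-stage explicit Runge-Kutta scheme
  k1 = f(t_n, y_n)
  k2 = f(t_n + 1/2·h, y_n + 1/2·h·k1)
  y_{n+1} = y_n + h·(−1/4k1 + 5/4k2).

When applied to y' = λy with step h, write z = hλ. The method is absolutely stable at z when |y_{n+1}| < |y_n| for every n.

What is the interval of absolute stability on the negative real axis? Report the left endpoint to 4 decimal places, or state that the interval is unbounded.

z∈(-1.6000,0).

With y'=λy (z=hλ):
  k1=λy_n ⇒ h·k1=z·y_n;  k2=λ(1+1/2z)y_n ⇒ h·k2=z(1+1/2z)y_n
  y_{n+1}/y_n = 1 − 1/4z + 5/4z(1+1/2z) = 1 + z + 5/8z²
  Hence R(z) = 1 + z + 5/8z².

Find x<0 with |R(x)|<1.
x=-0.5: |R|=0.6562
R=1: x+5/8x²=0 ⇒ x=−8/5=-1.6000; min R=1−1/(4·5/8)=0.6000>−1
Confirm numerically:
  x=-1.308: |R|=0.76129 <1
  x=-1.269: |R|=0.73748 <1
  x=-1.214: |R|=0.70712 <1
  x=-1.184: |R|=0.69216 <1
  x=-1.889: |R|=1.34120 >1
  x=-1.678: |R|=1.08180 >1
Stable set (-1.6000, 0).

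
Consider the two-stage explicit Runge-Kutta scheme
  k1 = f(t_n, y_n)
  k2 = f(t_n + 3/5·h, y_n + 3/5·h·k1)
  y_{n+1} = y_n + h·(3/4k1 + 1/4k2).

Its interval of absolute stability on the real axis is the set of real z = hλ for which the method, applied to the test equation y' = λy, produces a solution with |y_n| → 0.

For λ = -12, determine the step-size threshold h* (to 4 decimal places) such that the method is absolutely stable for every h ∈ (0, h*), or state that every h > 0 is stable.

On y'=λy, z=hλ:
  k1=λy_n ⇒ h·k1=z·y_n;  k2=λ(1+3/5z)y_n ⇒ h·k2=z(1+3/5z)y_n
  y_{n+1}/y_n = 1 + 3/4z + 1/4z(1+3/5z) = 1 + z + 3/20z²
  R(z) = 1 + z + 3/20z².

Find x<0 with |R(x)|<1.
x=-1.68: |R|=0.2566
R=1: x+3/20x²=0 ⇒ x=−20/3=-6.6667; min R=1−1/(4·3/20)=-0.6667>−1
Confirm numerically:
  x=-5.661: |R|=0.14604 <1
  x=-5.097: |R|=0.20009 <1
  x=-4.346: |R|=0.51284 <1
  x=-7.004: |R|=1.35440 >1
  x=-6.879: |R|=1.21910 >1
Interval (-6.6667, 0).

(-6.6667,0); λ=-12 ⇒ h* = (20/3)/12 = 0.5556.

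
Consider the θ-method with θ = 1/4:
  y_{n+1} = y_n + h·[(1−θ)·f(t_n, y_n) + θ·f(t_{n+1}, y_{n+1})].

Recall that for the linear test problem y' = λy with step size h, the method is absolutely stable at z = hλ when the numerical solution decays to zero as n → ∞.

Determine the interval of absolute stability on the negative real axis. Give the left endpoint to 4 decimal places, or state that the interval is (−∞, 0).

Set f=λy, z=hλ:
  y_{n+1} = y_n + z·[3/4·y_n + 1/4·y_{n+1}] ⇒ (1 − 1/4z)y_{n+1} = (1 + 3/4z)y_n
  Hence R(z) = (1 + 3/4z)/(1 − 1/4z).

Solve |R(x)|<1 on ℝ⁻.
x=-1.12: |R|=0.1250
R=−1: 1+3/4x = −1+1/4x ⇒ -1/2x=2 ⇒ x=2/(-1/2)=-4.0000
Confirm numerically:
  x=-3.012: |R|=0.71820 <1
  x=-2.193: |R|=0.41644 <1
  x=-1.674: |R|=0.18012 <1
  x=-1.666: |R|=0.17614 <1
  x=-4.486: |R|=1.11454 >1
  x=-4.323: |R|=1.07762 >1
So |R|<1 on (-4.0000, 0).

z∈(-4.0000,0).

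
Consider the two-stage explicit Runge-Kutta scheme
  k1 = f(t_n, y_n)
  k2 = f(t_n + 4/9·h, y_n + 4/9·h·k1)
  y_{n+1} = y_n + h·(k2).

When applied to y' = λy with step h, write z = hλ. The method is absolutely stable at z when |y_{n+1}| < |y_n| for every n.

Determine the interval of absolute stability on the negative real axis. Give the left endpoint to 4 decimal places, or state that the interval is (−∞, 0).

Set f=λy, z=hλ:
  k1=λy_n ⇒ h·k1=z·y_n;  k2=λ(1+4/9z)y_n ⇒ h·k2=z(1+4/9z)y_n
  y_{n+1}/y_n = 1 + z(1+4/9z) = 1 + z + 4/9z²
  Hence R(z) = 1 + z + 4/9z².

Find x<0 with |R(x)|<1.
x=-1.19: |R|=0.4394
R=1: x+4/9x²=0 ⇒ x=−9/4=-2.2500; min R=1−1/(4·4/9)=0.4375>−1
Confirm numerically:
  x=-1.943: |R|=0.73489 <1
  x=-1.597: |R|=0.53652 <1
  x=-1.048: |R|=0.44014 <1
  x=-2.553: |R|=1.34380 >1
  x=-2.459: |R|=1.22841 >1
So |R|<1 on (-2.2500, 0).

(-2.2500, 0).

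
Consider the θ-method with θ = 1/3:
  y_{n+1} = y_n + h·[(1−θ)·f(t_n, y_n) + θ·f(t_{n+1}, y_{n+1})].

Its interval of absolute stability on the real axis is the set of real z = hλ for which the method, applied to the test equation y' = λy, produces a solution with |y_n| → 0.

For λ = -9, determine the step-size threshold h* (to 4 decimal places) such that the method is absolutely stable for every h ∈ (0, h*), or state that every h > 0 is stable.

With y'=λy (z=hλ):
  y_{n+1} = y_n + z·[2/3·y_n + 1/3·y_{n+1}] ⇒ (1 − 1/3z)y_{n+1} = (1 + 2/3z)y_n
  ⇒ R(z) = (1 + 2/3z)/(1 − 1/3z).

Boundary: |R(x)|=1, x<0.
x=-1.03: |R|=0.2333
R=−1: 1+2/3x = −1+1/3x ⇒ -1/3x=2 ⇒ x=2/(-1/3)=-6.0000
Confirm numerically:
  x=-3.720: |R|=0.66071 <1
  x=-3.546: |R|=0.62511 <1
  x=-3.120: |R|=0.52941 <1
  x=-2.717: |R|=0.42575 <1
  x=-6.566: |R|=1.05917 >1
  x=-6.262: |R|=1.02829 >1
Stable set (-6.0000, 0).

(-6.0000,0); λ=-9 ⇒ h* = (6)/9 = 0.6667.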